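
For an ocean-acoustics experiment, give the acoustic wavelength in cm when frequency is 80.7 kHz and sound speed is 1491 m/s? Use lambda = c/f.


lambda = c/f = 1491 / 80700 = 0.0185 m = 1.85 cm

1.85 cm


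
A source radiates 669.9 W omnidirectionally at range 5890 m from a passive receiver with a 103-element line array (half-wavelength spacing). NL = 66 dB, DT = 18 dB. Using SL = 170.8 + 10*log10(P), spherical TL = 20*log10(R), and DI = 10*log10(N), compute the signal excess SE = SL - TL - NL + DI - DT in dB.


Step 1: SL = 170.8 + 10*log10(669.9) = 199.06 dB
Step 2: TL = 20*log10(5890) = 75.4 dB
Step 3: DI = 10*log10(103) = 20.13 dB
Step 4: SE = SL - TL - NL + DI - DT = 199.06 - 75.4 - 66 + 20.13 - 18 = 59.79

59.79 dB


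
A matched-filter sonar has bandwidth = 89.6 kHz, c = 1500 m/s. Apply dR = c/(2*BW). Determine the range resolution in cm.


0.84 cm


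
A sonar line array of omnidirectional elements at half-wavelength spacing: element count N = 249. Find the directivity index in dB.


DI = 10*log10(249) = 23.96

23.96 dB


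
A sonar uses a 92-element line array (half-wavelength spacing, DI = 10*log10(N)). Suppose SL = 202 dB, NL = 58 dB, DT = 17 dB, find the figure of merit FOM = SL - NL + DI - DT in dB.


Step 1: DI = 10*log10(92) = 19.64 dB
Step 2: FOM = SL - NL + DI - DT = 202 - 58 + 19.64 - 17 = 146.64

146.64 dB


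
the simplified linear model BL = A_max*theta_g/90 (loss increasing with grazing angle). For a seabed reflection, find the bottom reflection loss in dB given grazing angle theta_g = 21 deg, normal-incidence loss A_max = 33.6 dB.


BL = A_max * theta_g / 90 = 33.6 * 21 / 90 = 7.84

7.84 dB


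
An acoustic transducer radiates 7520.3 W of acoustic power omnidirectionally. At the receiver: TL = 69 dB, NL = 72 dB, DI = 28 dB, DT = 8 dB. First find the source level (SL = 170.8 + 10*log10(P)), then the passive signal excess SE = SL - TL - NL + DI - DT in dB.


Step 1: SL = 170.8 + 10*log10(7520.3) = 209.56 dB
Step 2: SE = SL - TL - NL + DI - DT = 209.56 - 69 - 72 + 28 - 8 = 88.56

88.56 dB


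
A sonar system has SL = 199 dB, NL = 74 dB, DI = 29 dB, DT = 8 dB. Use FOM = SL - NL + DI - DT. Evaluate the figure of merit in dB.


146 dB


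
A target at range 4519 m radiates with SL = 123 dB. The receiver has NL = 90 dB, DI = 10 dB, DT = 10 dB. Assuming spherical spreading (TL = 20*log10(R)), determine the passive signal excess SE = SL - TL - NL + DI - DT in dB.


Step 1: TL = 20*log10(4519) = 73.1 dB
Step 2: SE = 123 - 73.1 - 90 + 10 - 10 = -40.1

-40.1 dB


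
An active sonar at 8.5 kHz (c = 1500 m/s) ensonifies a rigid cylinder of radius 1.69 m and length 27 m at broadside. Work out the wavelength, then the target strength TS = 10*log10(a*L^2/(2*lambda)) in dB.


Step 1: lambda = c/f = 1500/8500 = 0.17647 m
Step 2: TS = 10*log10(a*L^2/(2*lambda)) = 10*log10(1.69*27^2/(2*0.17647)) = 35.43

35.43 dB


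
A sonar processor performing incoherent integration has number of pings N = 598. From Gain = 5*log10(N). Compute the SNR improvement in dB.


13.88 dB


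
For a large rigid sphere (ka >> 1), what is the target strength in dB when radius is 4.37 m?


6.79 dB


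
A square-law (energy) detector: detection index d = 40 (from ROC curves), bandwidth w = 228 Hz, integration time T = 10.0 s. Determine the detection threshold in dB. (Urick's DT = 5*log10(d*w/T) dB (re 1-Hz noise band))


DT = 5*log10(d*w/T) = 5*log10(40 * 228 / 10.0) = 5*log10(912.0) = 14.8

14.8 dB


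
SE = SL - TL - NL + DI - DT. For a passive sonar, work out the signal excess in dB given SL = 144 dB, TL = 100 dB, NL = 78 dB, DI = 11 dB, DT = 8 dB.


SE = SL - TL - NL + DI - DT = 144 - 100 - 78 + 11 - 8 = -31

-31 dB


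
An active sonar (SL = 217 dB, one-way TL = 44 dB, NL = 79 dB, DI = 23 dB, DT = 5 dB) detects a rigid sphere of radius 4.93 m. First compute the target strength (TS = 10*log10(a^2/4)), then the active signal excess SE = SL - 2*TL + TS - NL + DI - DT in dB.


Step 1: TS = 10*log10(4.93^2/4) = 7.84 dB
Step 2: SE = SL - 2*TL + TS - NL + DI - DT = 217 - 2*44 + (7.84) - 79 + 23 - 5 = 75.84

75.84 dB


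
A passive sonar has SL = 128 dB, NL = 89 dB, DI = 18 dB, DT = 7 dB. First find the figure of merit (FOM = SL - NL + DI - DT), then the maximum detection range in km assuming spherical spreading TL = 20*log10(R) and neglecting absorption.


Step 1: FOM = SL - NL + DI - DT = 128 - 89 + 18 - 7 = 50 dB
Step 2: at max range FOM = TL = 20*log10(R), so R = 10^(50/20) = 316.23 m = 0.32 km

0.32 km


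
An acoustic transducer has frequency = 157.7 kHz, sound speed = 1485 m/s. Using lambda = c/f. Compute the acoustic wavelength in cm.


lambda = c/f = 1485 / 157700 = 0.0094 m = 0.94 cm

0.94 cm


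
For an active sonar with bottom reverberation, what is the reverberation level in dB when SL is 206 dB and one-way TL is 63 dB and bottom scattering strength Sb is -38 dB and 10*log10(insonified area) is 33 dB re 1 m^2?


75 dB


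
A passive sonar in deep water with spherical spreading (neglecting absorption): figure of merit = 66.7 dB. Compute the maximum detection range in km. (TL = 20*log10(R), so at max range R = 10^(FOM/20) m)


At max range FOM = TL, so 20*log10(R) = 66.7
R = 10^(66.7/20) = 2162.72 m = 2.16 km

2.16 km


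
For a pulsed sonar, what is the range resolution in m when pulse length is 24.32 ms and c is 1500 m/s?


dR = c*tau/2 = 1500 * 24.32e-3 / 2 = 18.24

18.24 m


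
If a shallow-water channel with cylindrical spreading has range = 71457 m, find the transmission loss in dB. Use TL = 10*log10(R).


TL = 10*log10(71457) = 48.54

48.54 dB


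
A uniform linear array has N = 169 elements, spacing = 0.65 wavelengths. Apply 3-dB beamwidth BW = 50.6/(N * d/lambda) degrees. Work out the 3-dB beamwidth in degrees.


BW = 50.6 / (169 * 0.65) = 50.6 / 109.85 = 0.46

0.46 deg


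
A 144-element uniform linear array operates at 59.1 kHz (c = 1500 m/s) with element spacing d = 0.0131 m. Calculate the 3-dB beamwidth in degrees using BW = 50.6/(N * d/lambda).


Step 1: lambda = 1500/59100 = 0.02538 m
Step 2: d/lambda = 0.0131/0.02538 = 0.5162
Step 3: BW = 50.6/(N * d/lambda) = 50.6/(144 * 0.5162) = 0.68

0.68 deg


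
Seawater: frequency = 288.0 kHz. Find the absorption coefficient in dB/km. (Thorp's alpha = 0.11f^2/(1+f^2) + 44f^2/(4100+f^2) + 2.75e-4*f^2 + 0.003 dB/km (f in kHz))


64.85 dB/km


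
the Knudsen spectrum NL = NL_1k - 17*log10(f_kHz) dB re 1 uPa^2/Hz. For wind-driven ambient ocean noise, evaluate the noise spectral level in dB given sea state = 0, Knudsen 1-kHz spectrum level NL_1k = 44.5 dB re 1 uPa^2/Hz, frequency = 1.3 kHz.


NL = NL_1k - 17*log10(f_kHz) = 44.5 - 17*log10(1.3) = 44.5 - (1.94) = 42.56

42.56 dB


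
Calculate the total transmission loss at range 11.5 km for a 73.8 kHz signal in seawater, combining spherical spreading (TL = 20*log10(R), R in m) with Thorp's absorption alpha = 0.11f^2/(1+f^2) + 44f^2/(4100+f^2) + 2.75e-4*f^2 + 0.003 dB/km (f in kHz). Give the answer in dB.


Step 1 (Thorp): alpha = 0.11*5446.44/(1+5446.44) + 44*5446.44/(4100+5446.44) + 2.75e-4*5446.44 + 0.003 = 26.7137 dB/km
Step 2: TL_spread = 20*log10(11500) = 81.21 dB
Step 3: TL_abs = alpha*R = 26.7137 * 11.5 = 307.21 dB
Step 4: TL_total = 81.21 + 307.21 = 388.42

388.42 dB


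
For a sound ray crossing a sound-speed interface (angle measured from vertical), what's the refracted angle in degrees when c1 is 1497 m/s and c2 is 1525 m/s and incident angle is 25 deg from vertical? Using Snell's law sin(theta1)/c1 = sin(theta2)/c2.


sin(theta2) = (c2/c1)*sin(theta1) = (1525/1497)*sin(25 deg) = 0.43052
theta2 = arcsin(0.43052) = 25.5

25.5 deg


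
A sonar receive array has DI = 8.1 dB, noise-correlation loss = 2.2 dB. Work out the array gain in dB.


5.9 dB


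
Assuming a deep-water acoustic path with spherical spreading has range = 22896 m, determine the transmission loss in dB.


TL = 20*log10(22896) = 87.2

87.2 dB


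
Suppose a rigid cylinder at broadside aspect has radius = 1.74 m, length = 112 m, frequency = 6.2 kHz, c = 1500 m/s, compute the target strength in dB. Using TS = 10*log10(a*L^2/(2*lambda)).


46.54 dB


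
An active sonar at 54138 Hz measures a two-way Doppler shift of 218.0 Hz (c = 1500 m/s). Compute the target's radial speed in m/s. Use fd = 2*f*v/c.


From fd = 2*f*v/c, v = c*fd/(2*f) = 1500 * 218.0 / (2*54138) = 3.02

3.02 m/s


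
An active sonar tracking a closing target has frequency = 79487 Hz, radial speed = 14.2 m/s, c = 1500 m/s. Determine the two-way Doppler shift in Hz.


fd = 2*f*v/c = 2 * 79487 * 14.2 / 1500 = 1504.95

1504.95 Hz


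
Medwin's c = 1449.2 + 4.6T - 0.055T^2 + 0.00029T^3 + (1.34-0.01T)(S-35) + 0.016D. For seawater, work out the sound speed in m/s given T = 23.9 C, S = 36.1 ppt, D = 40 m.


c = 1449.2 + 4.6*23.9 - 0.055*23.9^2 + 0.00029*23.9^3 + (1.34 - 0.01*23.9)*(36.1 - 35) + 0.016*40 = 1533.53

1533.53 m/s


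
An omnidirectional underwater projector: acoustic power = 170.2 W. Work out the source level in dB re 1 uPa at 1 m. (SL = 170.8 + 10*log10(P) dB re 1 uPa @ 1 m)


SL = 170.8 + 10*log10(170.2) = 170.8 + 22.31 = 193.11

193.11 dB


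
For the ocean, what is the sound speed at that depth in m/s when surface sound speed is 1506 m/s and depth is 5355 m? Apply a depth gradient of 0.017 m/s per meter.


1597.035 m/s


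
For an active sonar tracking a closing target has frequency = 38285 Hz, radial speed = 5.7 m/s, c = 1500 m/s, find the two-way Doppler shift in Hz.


fd = 2*f*v/c = 2 * 38285 * 5.7 / 1500 = 290.97

290.97 Hz


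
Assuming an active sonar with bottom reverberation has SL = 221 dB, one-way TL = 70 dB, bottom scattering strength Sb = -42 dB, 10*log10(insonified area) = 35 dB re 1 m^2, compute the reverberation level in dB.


74 dB


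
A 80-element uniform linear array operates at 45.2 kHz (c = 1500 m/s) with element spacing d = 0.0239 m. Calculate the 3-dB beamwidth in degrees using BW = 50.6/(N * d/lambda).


Step 1: lambda = 1500/45200 = 0.03319 m
Step 2: d/lambda = 0.0239/0.03319 = 0.7201
Step 3: BW = 50.6/(N * d/lambda) = 50.6/(80 * 0.7201) = 0.88

0.88 deg


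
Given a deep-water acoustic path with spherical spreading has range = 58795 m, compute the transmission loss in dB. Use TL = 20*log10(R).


TL = 20*log10(58795) = 95.39

95.39 dB


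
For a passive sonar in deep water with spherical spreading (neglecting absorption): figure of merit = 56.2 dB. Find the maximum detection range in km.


0.65 km


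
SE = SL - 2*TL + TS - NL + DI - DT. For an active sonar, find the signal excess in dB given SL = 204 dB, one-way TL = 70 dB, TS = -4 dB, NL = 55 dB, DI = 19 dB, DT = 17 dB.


SE = SL - 2*TL + TS - NL + DI - DT = 204 - 2*70 + (-4) - 55 + 19 - 17 = 7

7 dB


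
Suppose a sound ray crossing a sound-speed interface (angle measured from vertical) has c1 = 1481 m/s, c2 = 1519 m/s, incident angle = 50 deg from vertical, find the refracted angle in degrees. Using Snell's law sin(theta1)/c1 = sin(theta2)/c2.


sin(theta2) = (c2/c1)*sin(theta1) = (1519/1481)*sin(50 deg) = 0.7857
theta2 = arcsin(0.7857) = 51.79

51.79 deg


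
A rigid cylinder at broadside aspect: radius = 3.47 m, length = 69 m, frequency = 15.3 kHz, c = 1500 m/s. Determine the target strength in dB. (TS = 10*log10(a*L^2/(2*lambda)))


49.26 dB


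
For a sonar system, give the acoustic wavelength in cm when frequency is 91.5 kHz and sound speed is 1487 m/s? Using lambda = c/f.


lambda = c/f = 1487 / 91500 = 0.0163 m = 1.63 cm

1.63 cm


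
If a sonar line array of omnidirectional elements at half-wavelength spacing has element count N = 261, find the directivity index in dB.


24.17 dB


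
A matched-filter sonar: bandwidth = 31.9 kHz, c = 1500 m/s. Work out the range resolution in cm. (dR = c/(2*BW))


2.35 cm


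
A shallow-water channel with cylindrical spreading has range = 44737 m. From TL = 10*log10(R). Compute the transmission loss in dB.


TL = 10*log10(44737) = 46.51

46.51 dB


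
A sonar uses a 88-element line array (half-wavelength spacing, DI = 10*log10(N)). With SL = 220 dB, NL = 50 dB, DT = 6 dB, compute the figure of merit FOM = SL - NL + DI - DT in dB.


Step 1: DI = 10*log10(88) = 19.44 dB
Step 2: FOM = SL - NL + DI - DT = 220 - 50 + 19.44 - 6 = 183.44

183.44 dB


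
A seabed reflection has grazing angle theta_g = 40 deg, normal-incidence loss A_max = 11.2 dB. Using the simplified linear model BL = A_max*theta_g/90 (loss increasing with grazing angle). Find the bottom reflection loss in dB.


4.98 dB


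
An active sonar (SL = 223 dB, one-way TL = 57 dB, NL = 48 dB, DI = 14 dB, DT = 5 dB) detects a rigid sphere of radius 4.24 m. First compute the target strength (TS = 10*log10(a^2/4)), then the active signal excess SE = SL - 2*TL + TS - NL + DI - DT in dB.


Step 1: TS = 10*log10(4.24^2/4) = 6.53 dB
Step 2: SE = SL - 2*TL + TS - NL + DI - DT = 223 - 2*57 + (6.53) - 48 + 14 - 5 = 76.53

76.53 dB


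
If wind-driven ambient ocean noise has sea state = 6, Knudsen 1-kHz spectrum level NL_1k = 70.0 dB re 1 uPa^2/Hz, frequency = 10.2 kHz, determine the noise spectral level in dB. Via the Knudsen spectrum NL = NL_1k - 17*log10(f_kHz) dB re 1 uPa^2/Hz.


52.85 dB


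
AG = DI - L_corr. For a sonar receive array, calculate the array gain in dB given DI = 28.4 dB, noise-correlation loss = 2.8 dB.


25.6 dB


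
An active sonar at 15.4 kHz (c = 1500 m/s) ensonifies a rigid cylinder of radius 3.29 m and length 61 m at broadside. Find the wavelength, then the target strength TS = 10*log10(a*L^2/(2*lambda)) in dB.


Step 1: lambda = c/f = 1500/15400 = 0.0974 m
Step 2: TS = 10*log10(a*L^2/(2*lambda)) = 10*log10(3.29*61^2/(2*0.0974)) = 47.98

47.98 dB


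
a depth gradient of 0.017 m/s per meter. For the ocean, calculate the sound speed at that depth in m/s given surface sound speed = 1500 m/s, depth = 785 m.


c = 1500 + 0.017 * 785 = 1513.345

1513.345 m/s


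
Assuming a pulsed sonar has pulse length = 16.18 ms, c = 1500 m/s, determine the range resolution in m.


12.135 m


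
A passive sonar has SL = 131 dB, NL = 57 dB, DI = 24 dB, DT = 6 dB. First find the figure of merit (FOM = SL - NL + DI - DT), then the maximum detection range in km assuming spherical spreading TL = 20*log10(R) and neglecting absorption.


Step 1: FOM = SL - NL + DI - DT = 131 - 57 + 24 - 6 = 92 dB
Step 2: at max range FOM = TL = 20*log10(R), so R = 10^(92/20) = 39810.72 m = 39.81 km

39.81 km


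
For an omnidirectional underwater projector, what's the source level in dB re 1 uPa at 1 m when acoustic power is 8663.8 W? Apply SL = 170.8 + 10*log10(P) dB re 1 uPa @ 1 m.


SL = 170.8 + 10*log10(8663.8) = 170.8 + 39.38 = 210.18

210.18 dB


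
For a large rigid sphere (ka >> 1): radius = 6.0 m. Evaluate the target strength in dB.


9.54 dB


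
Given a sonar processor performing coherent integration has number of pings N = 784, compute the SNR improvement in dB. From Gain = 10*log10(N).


Gain = 10*log10(784) = 28.94

28.94 dB


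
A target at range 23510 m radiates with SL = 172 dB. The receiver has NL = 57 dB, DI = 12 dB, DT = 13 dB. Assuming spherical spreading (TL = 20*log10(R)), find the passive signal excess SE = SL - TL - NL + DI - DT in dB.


26.57 dB


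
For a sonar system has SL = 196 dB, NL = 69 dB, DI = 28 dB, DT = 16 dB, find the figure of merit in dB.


FOM = SL - NL + DI - DT = 196 - 69 + 28 - 16 = 139

139 dB


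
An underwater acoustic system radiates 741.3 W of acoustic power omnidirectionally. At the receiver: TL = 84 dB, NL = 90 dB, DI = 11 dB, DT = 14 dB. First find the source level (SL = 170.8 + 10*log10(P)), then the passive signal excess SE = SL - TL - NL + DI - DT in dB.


Step 1: SL = 170.8 + 10*log10(741.3) = 199.5 dB
Step 2: SE = SL - TL - NL + DI - DT = 199.5 - 84 - 90 + 11 - 14 = 22.5

22.5 dB


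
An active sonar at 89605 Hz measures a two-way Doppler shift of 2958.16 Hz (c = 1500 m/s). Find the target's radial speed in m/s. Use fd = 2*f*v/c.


24.76 m/s


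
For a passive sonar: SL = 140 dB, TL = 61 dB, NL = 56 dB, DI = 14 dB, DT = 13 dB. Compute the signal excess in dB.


SE = SL - TL - NL + DI - DT = 140 - 61 - 56 + 14 - 13 = 24

24 dB


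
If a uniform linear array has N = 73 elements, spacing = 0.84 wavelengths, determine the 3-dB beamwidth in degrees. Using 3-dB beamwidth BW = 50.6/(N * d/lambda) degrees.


BW = 50.6 / (73 * 0.84) = 50.6 / 61.32 = 0.83

0.83 deg


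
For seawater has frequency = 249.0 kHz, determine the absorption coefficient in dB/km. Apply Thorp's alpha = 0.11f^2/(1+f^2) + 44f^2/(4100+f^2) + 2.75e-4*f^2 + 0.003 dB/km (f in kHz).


f^2 = 62001.0
alpha = 0.11*62001.0/(1+62001.0) + 44*62001.0/(4100+62001.0) + 2.75e-4*62001.0 + 0.003 = 58.434

58.434 dB/km


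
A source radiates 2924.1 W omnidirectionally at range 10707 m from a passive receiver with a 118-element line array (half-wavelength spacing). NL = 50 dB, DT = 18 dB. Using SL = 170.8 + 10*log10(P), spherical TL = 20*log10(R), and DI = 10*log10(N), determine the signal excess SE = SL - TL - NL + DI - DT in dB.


Step 1: SL = 170.8 + 10*log10(2924.1) = 205.46 dB
Step 2: TL = 20*log10(10707) = 80.59 dB
Step 3: DI = 10*log10(118) = 20.72 dB
Step 4: SE = SL - TL - NL + DI - DT = 205.46 - 80.59 - 50 + 20.72 - 18 = 77.59

77.59 dB


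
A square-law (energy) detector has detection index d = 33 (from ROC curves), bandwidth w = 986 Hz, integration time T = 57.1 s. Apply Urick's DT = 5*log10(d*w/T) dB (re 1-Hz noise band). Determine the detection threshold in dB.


DT = 5*log10(d*w/T) = 5*log10(33 * 986 / 57.1) = 5*log10(569.84) = 13.78

13.78 dB


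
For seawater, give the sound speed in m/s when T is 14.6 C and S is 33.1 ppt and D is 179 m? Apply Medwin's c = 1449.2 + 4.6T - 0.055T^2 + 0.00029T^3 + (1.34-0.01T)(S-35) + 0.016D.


c = 1449.2 + 4.6*14.6 - 0.055*14.6^2 + 0.00029*14.6^3 + (1.34 - 0.01*14.6)*(33.1 - 35) + 0.016*179 = 1506.13

1506.13 m/s


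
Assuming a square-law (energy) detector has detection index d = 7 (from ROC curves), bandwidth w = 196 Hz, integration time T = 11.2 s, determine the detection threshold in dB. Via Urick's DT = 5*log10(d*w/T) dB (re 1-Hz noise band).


10.44 dB


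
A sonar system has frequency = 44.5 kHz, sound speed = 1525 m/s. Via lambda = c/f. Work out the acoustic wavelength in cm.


lambda = c/f = 1525 / 44500 = 0.0343 m = 3.43 cm

3.43 cm


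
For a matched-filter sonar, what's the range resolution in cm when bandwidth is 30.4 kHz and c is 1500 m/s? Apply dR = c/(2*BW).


2.47 cm


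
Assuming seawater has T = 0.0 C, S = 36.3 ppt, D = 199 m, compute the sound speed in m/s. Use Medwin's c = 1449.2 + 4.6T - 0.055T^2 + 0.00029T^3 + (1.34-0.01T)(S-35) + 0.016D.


1454.13 m/s


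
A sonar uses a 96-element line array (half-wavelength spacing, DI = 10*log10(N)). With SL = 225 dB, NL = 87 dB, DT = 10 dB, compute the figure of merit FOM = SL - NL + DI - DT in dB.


Step 1: DI = 10*log10(96) = 19.82 dB
Step 2: FOM = SL - NL + DI - DT = 225 - 87 + 19.82 - 10 = 147.82

147.82 dB


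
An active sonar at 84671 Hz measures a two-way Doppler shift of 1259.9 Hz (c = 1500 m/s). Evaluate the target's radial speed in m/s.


11.16 m/s


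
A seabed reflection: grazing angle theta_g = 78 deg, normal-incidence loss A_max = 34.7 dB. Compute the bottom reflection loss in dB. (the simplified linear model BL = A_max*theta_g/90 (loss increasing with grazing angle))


30.07 dB


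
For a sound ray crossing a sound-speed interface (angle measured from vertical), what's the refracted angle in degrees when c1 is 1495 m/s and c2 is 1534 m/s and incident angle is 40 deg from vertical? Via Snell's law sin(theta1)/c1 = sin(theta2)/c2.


sin(theta2) = (c2/c1)*sin(theta1) = (1534/1495)*sin(40 deg) = 0.65956
theta2 = arcsin(0.65956) = 41.27

41.27 deg


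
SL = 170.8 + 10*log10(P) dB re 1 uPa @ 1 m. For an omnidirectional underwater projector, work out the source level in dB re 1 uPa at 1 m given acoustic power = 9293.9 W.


210.48 dB


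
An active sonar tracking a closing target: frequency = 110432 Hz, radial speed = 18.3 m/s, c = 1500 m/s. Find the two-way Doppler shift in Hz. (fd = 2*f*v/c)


fd = 2*f*v/c = 2 * 110432 * 18.3 / 1500 = 2694.54

2694.54 Hz


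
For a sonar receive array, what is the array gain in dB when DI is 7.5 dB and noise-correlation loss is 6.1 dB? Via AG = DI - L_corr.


1.4 dB


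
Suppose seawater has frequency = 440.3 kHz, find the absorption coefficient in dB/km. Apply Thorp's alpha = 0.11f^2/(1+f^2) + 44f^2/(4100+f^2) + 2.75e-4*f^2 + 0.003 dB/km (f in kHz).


f^2 = 193864.09
alpha = 0.11*193864.09/(1+193864.09) + 44*193864.09/(4100+193864.09) + 2.75e-4*193864.09 + 0.003 = 96.514

96.514 dB/km


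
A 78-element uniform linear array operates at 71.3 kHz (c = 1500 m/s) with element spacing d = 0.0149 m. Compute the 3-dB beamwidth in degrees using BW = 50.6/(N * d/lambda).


Step 1: lambda = 1500/71300 = 0.02104 m
Step 2: d/lambda = 0.0149/0.02104 = 0.7082
Step 3: BW = 50.6/(N * d/lambda) = 50.6/(78 * 0.7082) = 0.92

0.92 deg


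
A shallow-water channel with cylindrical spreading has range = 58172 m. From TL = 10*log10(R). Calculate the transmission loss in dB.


TL = 10*log10(58172) = 47.65

47.65 dB


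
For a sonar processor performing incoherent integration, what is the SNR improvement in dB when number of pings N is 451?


Gain = 5*log10(451) = 13.27

13.27 dB


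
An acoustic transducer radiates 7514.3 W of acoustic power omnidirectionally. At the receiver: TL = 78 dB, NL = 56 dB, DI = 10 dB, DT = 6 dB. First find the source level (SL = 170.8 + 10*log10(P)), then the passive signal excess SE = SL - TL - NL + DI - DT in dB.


Step 1: SL = 170.8 + 10*log10(7514.3) = 209.56 dB
Step 2: SE = SL - TL - NL + DI - DT = 209.56 - 78 - 56 + 10 - 6 = 79.56

79.56 dB


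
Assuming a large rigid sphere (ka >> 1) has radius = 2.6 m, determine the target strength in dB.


TS = 10*log10(2.6^2 / 4) = 10*log10(1.69) = 2.28

2.28 dB


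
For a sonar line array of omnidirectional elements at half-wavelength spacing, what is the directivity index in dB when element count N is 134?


21.27 dB


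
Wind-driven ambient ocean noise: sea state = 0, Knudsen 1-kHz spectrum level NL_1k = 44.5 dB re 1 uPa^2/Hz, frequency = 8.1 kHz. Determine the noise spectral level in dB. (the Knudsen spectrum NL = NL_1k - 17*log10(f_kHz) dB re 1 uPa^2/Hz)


29.06 dB


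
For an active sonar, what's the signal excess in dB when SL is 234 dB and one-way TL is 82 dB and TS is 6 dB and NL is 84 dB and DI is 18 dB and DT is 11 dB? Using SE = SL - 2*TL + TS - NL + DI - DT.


SE = SL - 2*TL + TS - NL + DI - DT = 234 - 2*82 + (6) - 84 + 18 - 11 = -1

-1 dB


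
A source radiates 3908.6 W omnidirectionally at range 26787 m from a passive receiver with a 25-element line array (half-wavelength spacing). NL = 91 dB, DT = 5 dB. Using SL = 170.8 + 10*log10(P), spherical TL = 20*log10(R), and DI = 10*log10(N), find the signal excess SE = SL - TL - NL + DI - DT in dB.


Step 1: SL = 170.8 + 10*log10(3908.6) = 206.72 dB
Step 2: TL = 20*log10(26787) = 88.56 dB
Step 3: DI = 10*log10(25) = 13.98 dB
Step 4: SE = SL - TL - NL + DI - DT = 206.72 - 88.56 - 91 + 13.98 - 5 = 36.14

36.14 dB


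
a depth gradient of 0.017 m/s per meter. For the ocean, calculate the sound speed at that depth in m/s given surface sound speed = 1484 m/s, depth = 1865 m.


1515.705 m/s


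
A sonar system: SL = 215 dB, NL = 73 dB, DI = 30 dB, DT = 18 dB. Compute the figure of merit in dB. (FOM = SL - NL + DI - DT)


154 dB


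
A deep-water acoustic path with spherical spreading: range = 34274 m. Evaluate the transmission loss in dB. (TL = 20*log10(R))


90.7 dB


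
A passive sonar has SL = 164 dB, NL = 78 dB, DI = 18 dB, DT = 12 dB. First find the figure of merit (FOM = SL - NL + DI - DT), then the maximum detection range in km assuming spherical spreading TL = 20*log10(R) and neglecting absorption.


Step 1: FOM = SL - NL + DI - DT = 164 - 78 + 18 - 12 = 92 dB
Step 2: at max range FOM = TL = 20*log10(R), so R = 10^(92/20) = 39810.72 m = 39.81 km

39.81 km


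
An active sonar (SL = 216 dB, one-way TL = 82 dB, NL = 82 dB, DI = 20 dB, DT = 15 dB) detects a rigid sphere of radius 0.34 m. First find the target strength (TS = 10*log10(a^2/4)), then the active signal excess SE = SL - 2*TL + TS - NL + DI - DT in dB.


Step 1: TS = 10*log10(0.34^2/4) = -15.39 dB
Step 2: SE = SL - 2*TL + TS - NL + DI - DT = 216 - 2*82 + (-15.39) - 82 + 20 - 15 = -40.39

-40.39 dB


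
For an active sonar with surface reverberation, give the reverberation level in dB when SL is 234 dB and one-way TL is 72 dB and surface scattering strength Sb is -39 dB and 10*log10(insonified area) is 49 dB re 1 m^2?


RL = SL - 2*TL + Sb + 10*log10(A) = 234 - 2*72 + (-39) + 49 = 100

100 dB


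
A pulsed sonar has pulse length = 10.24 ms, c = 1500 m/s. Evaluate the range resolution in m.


dR = c*tau/2 = 1500 * 10.24e-3 / 2 = 7.68

7.68 m


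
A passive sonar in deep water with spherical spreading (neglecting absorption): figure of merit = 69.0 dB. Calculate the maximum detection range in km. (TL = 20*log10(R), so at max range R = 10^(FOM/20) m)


2.82 km


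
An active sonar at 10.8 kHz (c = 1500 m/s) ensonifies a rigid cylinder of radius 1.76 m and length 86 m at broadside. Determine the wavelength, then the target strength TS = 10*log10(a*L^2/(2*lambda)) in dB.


Step 1: lambda = c/f = 1500/10800 = 0.13889 m
Step 2: TS = 10*log10(a*L^2/(2*lambda)) = 10*log10(1.76*86^2/(2*0.13889)) = 46.71

46.71 dB


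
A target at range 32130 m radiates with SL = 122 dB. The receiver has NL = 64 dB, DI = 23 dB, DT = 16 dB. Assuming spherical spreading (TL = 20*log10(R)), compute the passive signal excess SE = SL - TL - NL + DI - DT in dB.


Step 1: TL = 20*log10(32130) = 90.14 dB
Step 2: SE = 122 - 90.14 - 64 + 23 - 16 = -25.14

-25.14 dB


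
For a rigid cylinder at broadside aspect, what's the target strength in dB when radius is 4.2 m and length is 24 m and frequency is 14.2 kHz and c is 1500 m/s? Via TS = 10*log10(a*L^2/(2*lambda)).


40.59 dB


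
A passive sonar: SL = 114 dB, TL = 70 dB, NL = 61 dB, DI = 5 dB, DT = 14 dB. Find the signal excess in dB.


SE = SL - TL - NL + DI - DT = 114 - 70 - 61 + 5 - 14 = -26

-26 dB


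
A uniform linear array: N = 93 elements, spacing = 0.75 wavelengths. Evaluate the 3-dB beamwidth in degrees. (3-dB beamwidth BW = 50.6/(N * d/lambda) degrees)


BW = 50.6 / (93 * 0.75) = 50.6 / 69.75 = 0.73

0.73 deg


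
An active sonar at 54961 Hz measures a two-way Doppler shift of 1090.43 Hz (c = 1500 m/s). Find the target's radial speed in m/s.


From fd = 2*f*v/c, v = c*fd/(2*f) = 1500 * 1090.43 / (2*54961) = 14.88

14.88 m/s


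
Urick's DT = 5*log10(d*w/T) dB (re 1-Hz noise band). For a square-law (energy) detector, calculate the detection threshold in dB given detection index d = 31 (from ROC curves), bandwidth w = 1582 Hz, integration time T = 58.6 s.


DT = 5*log10(d*w/T) = 5*log10(31 * 1582 / 58.6) = 5*log10(836.89) = 14.61

14.61 dB


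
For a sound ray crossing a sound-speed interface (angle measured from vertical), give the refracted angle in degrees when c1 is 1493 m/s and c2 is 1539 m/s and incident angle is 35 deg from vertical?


36.25 deg


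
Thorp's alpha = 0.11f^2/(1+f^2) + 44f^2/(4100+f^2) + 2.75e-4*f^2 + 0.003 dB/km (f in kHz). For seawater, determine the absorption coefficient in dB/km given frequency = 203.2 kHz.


f^2 = 41290.24
alpha = 0.11*41290.24/(1+41290.24) + 44*41290.24/(4100+41290.24) + 2.75e-4*41290.24 + 0.003 = 51.493

51.493 dB/km


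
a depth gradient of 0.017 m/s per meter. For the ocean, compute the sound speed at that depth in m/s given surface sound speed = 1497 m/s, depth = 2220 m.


1534.74 m/s


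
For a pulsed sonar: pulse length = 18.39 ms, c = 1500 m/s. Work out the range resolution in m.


13.7925 m


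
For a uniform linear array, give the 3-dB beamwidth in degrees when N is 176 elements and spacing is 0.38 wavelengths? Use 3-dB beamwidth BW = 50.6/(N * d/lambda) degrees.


0.76 deg


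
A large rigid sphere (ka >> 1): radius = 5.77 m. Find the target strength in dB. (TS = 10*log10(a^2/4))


9.2 dB


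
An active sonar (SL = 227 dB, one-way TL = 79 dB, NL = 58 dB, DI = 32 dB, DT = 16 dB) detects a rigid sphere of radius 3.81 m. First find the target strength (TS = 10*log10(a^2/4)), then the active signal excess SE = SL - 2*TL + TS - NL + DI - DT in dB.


Step 1: TS = 10*log10(3.81^2/4) = 5.6 dB
Step 2: SE = SL - 2*TL + TS - NL + DI - DT = 227 - 2*79 + (5.6) - 58 + 32 - 16 = 32.6

32.6 dB


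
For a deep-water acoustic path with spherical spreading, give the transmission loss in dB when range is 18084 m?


TL = 20*log10(18084) = 85.15

85.15 dB


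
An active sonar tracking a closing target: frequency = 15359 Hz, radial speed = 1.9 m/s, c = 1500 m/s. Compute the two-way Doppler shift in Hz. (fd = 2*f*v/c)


fd = 2*f*v/c = 2 * 15359 * 1.9 / 1500 = 38.91

38.91 Hz


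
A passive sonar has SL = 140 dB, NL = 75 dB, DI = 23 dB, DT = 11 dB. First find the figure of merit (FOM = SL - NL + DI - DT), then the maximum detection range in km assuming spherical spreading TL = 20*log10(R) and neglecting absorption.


Step 1: FOM = SL - NL + DI - DT = 140 - 75 + 23 - 11 = 77 dB
Step 2: at max range FOM = TL = 20*log10(R), so R = 10^(77/20) = 7079.46 m = 7.08 km

7.08 km


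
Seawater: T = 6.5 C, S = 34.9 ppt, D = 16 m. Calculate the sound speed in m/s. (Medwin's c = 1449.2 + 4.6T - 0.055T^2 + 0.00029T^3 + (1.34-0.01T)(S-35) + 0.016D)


1476.98 m/s


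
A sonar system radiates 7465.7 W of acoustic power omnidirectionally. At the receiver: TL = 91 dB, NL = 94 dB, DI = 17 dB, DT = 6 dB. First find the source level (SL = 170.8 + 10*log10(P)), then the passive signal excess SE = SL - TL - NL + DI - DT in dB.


Step 1: SL = 170.8 + 10*log10(7465.7) = 209.53 dB
Step 2: SE = SL - TL - NL + DI - DT = 209.53 - 91 - 94 + 17 - 6 = 35.53

35.53 dB


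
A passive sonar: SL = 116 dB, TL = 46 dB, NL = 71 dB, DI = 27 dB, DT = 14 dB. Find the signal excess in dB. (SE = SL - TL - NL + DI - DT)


12 dB


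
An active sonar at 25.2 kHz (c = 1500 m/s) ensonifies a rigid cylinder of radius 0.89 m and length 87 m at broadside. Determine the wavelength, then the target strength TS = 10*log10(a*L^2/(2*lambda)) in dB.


Step 1: lambda = c/f = 1500/25200 = 0.05952 m
Step 2: TS = 10*log10(a*L^2/(2*lambda)) = 10*log10(0.89*87^2/(2*0.05952)) = 47.53

47.53 dB


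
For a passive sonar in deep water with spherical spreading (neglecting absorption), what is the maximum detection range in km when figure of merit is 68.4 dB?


2.63 km


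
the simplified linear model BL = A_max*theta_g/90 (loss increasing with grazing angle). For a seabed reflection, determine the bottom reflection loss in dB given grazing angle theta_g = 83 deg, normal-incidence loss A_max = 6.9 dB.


BL = A_max * theta_g / 90 = 6.9 * 83 / 90 = 6.36

6.36 dB


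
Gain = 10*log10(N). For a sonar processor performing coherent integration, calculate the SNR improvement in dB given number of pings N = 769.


Gain = 10*log10(769) = 28.86

28.86 dB


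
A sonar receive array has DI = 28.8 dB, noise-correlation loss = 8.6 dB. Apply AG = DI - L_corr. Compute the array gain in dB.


AG = DI - L_corr = 28.8 - 8.6 = 20.2

20.2 dB


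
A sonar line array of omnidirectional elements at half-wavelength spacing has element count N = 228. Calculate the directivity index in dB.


DI = 10*log10(228) = 23.58

23.58 dB


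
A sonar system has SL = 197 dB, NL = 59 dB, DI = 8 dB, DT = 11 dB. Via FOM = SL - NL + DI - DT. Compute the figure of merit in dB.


FOM = SL - NL + DI - DT = 197 - 59 + 8 - 11 = 135

135 dB


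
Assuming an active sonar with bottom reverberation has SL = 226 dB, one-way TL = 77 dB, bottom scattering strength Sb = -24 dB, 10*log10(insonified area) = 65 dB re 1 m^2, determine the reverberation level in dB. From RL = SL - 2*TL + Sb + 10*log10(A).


RL = SL - 2*TL + Sb + 10*log10(A) = 226 - 2*77 + (-24) + 65 = 113

113 dB


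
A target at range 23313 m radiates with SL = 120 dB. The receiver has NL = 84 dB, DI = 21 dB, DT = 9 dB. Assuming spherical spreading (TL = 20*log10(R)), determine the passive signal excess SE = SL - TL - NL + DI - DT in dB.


Step 1: TL = 20*log10(23313) = 87.35 dB
Step 2: SE = 120 - 87.35 - 84 + 21 - 9 = -39.35

-39.35 dB


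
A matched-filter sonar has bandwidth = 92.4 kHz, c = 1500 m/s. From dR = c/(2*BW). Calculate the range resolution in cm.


dR = c/(2*BW) = 1500 / (2 * 92.4e3) = 0.0081 m = 0.81 cm

0.81 cm


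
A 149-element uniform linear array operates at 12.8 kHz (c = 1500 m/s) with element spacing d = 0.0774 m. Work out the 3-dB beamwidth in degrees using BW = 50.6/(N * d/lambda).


Step 1: lambda = 1500/12800 = 0.11719 m
Step 2: d/lambda = 0.0774/0.11719 = 0.6605
Step 3: BW = 50.6/(N * d/lambda) = 50.6/(149 * 0.6605) = 0.51

0.51 deg


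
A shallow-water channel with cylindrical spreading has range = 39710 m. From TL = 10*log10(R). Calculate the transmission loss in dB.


TL = 10*log10(39710) = 45.99

45.99 dB


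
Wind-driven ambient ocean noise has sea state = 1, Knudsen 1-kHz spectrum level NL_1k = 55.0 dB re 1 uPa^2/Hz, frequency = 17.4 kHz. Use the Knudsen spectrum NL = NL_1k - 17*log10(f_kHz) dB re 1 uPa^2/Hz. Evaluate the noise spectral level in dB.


NL = NL_1k - 17*log10(f_kHz) = 55.0 - 17*log10(17.4) = 55.0 - (21.09) = 33.91

33.91 dB


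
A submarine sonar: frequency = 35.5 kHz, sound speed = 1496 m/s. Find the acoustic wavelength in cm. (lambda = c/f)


lambda = c/f = 1496 / 35500 = 0.0421 m = 4.21 cm

4.21 cm


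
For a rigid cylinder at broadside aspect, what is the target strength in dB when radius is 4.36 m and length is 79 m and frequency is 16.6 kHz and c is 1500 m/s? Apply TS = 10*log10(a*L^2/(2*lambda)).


lambda = 1500/16600 = 0.09036 m
TS = 10*log10(4.36*79^2/(2*0.09036)) = 51.78

51.78 dB


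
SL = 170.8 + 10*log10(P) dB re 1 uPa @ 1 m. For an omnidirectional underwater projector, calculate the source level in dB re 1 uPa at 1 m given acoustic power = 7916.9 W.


209.79 dB


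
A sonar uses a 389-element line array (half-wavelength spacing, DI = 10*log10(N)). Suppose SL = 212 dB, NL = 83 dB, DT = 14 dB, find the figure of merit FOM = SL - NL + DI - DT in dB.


Step 1: DI = 10*log10(389) = 25.9 dB
Step 2: FOM = SL - NL + DI - DT = 212 - 83 + 25.9 - 14 = 140.9

140.9 dB


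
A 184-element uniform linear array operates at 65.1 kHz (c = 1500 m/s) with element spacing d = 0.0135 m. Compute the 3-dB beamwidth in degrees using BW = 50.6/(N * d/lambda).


0.47 deg


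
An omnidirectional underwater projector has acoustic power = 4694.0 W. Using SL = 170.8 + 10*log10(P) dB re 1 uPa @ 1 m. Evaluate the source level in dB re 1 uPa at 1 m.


SL = 170.8 + 10*log10(4694.0) = 170.8 + 36.72 = 207.52

207.52 dB


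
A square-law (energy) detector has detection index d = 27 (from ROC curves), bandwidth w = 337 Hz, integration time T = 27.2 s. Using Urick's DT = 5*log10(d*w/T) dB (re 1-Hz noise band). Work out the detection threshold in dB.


DT = 5*log10(d*w/T) = 5*log10(27 * 337 / 27.2) = 5*log10(334.52) = 12.62

12.62 dB


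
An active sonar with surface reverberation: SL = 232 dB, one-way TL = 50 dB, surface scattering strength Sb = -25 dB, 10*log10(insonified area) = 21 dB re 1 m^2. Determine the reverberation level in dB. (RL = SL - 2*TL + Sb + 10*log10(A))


RL = SL - 2*TL + Sb + 10*log10(A) = 232 - 2*50 + (-25) + 21 = 128

128 dB


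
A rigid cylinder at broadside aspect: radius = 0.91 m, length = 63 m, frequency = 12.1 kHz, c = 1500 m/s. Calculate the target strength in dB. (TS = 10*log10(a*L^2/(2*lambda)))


lambda = 1500/12100 = 0.12397 m
TS = 10*log10(0.91*63^2/(2*0.12397)) = 41.63

41.63 dB


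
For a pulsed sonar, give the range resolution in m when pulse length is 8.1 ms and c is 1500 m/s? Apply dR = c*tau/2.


dR = c*tau/2 = 1500 * 8.1e-3 / 2 = 6.075

6.075 m


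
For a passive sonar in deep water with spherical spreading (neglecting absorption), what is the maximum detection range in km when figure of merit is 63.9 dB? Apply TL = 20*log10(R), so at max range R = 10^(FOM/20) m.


1.57 km


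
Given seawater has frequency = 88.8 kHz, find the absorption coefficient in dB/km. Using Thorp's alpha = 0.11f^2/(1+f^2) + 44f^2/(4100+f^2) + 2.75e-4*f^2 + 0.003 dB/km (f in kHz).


f^2 = 7885.44
alpha = 0.11*7885.44/(1+7885.44) + 44*7885.44/(4100+7885.44) + 2.75e-4*7885.44 + 0.003 = 31.23

31.23 dB/km


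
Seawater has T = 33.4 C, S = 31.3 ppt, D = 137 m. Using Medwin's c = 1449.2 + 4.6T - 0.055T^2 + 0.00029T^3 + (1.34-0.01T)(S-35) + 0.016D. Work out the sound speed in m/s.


c = 1449.2 + 4.6*33.4 - 0.055*33.4^2 + 0.00029*33.4^3 + (1.34 - 0.01*33.4)*(31.3 - 35) + 0.016*137 = 1550.76

1550.76 m/s


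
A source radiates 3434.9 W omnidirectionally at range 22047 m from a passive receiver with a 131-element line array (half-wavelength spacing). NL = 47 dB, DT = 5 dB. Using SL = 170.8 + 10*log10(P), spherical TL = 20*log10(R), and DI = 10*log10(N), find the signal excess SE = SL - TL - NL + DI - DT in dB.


88.46 dB


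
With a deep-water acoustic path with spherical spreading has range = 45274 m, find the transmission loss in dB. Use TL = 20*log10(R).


93.12 dB


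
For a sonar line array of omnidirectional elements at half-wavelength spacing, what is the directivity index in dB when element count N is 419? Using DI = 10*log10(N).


DI = 10*log10(419) = 26.22

26.22 dB


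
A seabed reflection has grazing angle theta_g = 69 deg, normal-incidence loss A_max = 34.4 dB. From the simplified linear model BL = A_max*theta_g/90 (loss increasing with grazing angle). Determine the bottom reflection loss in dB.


BL = A_max * theta_g / 90 = 34.4 * 69 / 90 = 26.37

26.37 dB


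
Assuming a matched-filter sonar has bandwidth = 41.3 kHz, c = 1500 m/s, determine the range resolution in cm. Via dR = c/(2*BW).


dR = c/(2*BW) = 1500 / (2 * 41.3e3) = 0.0182 m = 1.82 cm

1.82 cm


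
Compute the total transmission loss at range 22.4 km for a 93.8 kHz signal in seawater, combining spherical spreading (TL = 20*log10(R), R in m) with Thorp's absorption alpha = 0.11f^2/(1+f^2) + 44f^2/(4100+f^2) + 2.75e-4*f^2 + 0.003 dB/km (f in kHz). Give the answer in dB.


816.04 dB


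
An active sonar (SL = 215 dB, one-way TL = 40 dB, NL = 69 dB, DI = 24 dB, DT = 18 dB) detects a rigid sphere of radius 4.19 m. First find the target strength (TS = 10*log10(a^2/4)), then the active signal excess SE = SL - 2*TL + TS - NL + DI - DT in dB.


Step 1: TS = 10*log10(4.19^2/4) = 6.42 dB
Step 2: SE = SL - 2*TL + TS - NL + DI - DT = 215 - 2*40 + (6.42) - 69 + 24 - 18 = 78.42

78.42 dB


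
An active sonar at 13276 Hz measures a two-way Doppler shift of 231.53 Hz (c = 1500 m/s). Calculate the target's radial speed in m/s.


From fd = 2*f*v/c, v = c*fd/(2*f) = 1500 * 231.53 / (2*13276) = 13.08

13.08 m/s


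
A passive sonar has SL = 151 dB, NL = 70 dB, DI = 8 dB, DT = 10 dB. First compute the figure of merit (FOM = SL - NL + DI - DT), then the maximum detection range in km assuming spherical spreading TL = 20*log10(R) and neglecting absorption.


Step 1: FOM = SL - NL + DI - DT = 151 - 70 + 8 - 10 = 79 dB
Step 2: at max range FOM = TL = 20*log10(R), so R = 10^(79/20) = 8912.51 m = 8.91 km

8.91 km


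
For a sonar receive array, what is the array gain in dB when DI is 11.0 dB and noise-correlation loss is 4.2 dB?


AG = DI - L_corr = 11.0 - 4.2 = 6.8

6.8 dB
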